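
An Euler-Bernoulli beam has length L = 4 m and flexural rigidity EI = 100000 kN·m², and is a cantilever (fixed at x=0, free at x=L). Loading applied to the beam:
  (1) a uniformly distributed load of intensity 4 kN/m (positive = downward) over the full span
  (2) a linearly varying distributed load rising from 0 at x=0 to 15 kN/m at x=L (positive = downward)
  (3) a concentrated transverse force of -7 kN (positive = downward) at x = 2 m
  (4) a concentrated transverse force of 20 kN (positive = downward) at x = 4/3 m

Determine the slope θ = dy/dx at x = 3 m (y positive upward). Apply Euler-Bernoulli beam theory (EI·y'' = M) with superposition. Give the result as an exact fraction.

θ(3) = -47069/28800000 rad

Load 1 — uniform load w=4 kN/m over full span:
  θ_1 = -wx(x²-3Lx+3L²)/(6EI) = -4·3·(3²-3·4·3+3·4²)/(6·100000) = -21/50000 rad
Load 2 — triangular load w₀=15 kN/m (0→w₀ over full span):
  θ_2 = (w₀Lx²/4-w₀L²x/3-w₀x⁴/(24L))/EI = (15·4·3²/4-15·4²·3/3-15·3⁴/(24·4))/100000 = -753/640000 rad
Load 3 — point force P=-7 kN at a=2 m (b=L-a=2):
  θ_3 = -Pa²/(2EI)  [x>a] = -(-7)·2²/(2·100000) = 7/50000 rad
Load 4 — point force P=20 kN at a=4/3 m (b=L-a=8/3):
  θ_4 = -Pa²/(2EI)  [x>a] = -20·(4/3)²/(2·100000) = -1/5625 rad
Superposition: θ = Σ θ_i = -47069/28800000 rad ≈ -0.001634 rad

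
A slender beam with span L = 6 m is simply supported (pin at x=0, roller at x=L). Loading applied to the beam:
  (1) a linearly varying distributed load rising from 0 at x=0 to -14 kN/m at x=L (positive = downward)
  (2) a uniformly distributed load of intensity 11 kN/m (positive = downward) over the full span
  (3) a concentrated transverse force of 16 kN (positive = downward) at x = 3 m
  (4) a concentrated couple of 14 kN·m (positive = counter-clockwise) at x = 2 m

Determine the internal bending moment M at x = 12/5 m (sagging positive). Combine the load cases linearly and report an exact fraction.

M(12/5) = 3762/125 kN·m

Load 1 — triangular load w₀=-14 kN/m (0→w₀ over full span):
  M_1 = w₀Lx/6 - w₀x³/(6L) = (-14)·6·(12/5)/6 - (-14)·(12/5)³/(6·6) = -3528/125 kN·m
Load 2 — uniform load w=11 kN/m over full span:
  M_2 = wx(L-x)/2 = 11·(12/5)·(6-(12/5))/2 = 1188/25 kN·m
Load 3 — point force P=16 kN at a=3 m (b=L-a=3):
  M_3 = Pbx/L  [x≤a] = 16·3·(12/5)/6 = 96/5 kN·m
Load 4 — applied couple M₀=14 kN·m at a=2 m (b=L-a=4):
  M_4 = M₀x/L - M₀  [x>a] = 14·(12/5)/6 - 14 = -42/5 kN·m
Superposition: M = Σ M_i = 3762/125 kN·m ≈ 30.096000 kN·m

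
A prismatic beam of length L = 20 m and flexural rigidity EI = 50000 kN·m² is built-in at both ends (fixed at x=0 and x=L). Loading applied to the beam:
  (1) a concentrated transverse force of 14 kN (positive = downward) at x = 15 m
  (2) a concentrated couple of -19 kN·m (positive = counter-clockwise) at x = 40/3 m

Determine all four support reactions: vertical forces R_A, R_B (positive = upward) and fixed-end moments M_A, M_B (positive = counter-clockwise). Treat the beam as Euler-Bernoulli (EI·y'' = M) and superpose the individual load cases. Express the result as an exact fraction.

R_A = 221/240 kN, M_A = 163/24 kN·m, R_B = 3139/240 kN, M_B = -315/8 kN·m

Load 1 — point force P=14 kN at a=15 m (b=L-a=5):
  R_A = Pb²(3a+b)/L³ = 14·5²·(3·15+5)/20³ = 35/16 kN
  M_A = Pab²/L² = 14·15·5²/20² = 105/8 kN·m
  R_B = Pa²(a+3b)/L³ = 14·15²·(15+3·5)/20³ = 189/16 kN
  M_B = -Pa²b/L² = -14·15²·5/20² = -315/8 kN·m
Load 2 — applied couple M₀=-19 kN·m at a=40/3 m (b=L-a=20/3):
  R_A = 6M₀ab/L³ = 6·(-19)·(40/3)·(20/3)/20³ = -19/15 kN
  M_A = M₀b(2a-b)/L² = (-19)·(20/3)·(2·(40/3)-(20/3))/20² = -19/3 kN·m
  R_B = -6M₀ab/L³ = -6·(-19)·(40/3)·(20/3)/20³ = 19/15 kN
  M_B = M₀a(2b-a)/L² = (-19)·(40/3)·(2·(20/3)-(40/3))/20² = 0 kN·m
Superposition: R_A = 221/240 kN, M_A = 163/24 kN·m, R_B = 3139/240 kN, M_B = -315/8 kN·m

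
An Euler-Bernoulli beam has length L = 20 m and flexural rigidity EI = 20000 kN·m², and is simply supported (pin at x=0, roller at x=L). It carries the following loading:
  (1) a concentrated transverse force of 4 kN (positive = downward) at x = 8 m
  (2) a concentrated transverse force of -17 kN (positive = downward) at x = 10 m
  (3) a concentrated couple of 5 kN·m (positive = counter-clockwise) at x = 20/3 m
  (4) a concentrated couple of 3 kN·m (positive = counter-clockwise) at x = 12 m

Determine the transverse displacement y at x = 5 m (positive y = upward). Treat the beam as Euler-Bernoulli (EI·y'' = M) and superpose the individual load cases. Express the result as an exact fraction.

Load 1 — point force P=4 kN at a=8 m (b=L-a=12):
  y_1 = -Pbx(L²-b²-x²)/(6LEI)  [x≤a] = -4·12·5·(20²-12²-5²)/(6·20·20000) = -231/10000 m
Load 2 — point force P=-17 kN at a=10 m (b=L-a=10):
  y_2 = -Pbx(L²-b²-x²)/(6LEI)  [x≤a] = -(-17)·10·5·(20²-10²-5²)/(6·20·20000) = 187/1920 m
Load 3 — applied couple M₀=5 kN·m at a=20/3 m (b=L-a=40/3):
  y_3 = (M₀x³/(6L)+C₁x)/EI  [x≤a] with C₁=M₀(3b²-L²)/(6L)=50/9 = (5·5³/(6·20)+(50/9)·5)/20000 = 19/11520 m
Load 4 — applied couple M₀=3 kN·m at a=12 m (b=L-a=8):
  y_4 = (M₀x³/(6L)+C₁x)/EI  [x≤a] with C₁=M₀(3b²-L²)/(6L)=-26/5 = (3·5³/(6·20)+(-26/5)·5)/20000 = -183/160000 m
Superposition: y = Σ y_i = 53857/720000 m ≈ 0.074801 m

y(5) = 53857/720000 m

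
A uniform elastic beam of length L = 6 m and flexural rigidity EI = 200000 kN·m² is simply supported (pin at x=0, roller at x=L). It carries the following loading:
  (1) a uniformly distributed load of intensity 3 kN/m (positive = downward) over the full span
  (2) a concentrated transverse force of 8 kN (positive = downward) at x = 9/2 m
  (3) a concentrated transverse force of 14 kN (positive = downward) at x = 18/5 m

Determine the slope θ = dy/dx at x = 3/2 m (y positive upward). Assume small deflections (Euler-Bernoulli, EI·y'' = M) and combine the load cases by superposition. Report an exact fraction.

θ(3/2) = -98973/400000000 rad

Load 1 — uniform load w=3 kN/m over full span:
  θ_1 = -w(L³-6Lx²+4x³)/(24EI) = -3·(6³-6·6·(3/2)²+4·(3/2)³)/(24·200000) = -297/3200000 rad
Load 2 — point force P=8 kN at a=9/2 m (b=L-a=3/2):
  θ_2 = -Pb(L²-b²-3x²)/(6LEI)  [x≤a] = -8·(3/2)·(6²-(3/2)²-3·(3/2)²)/(6·6·200000) = -9/200000 rad
Load 3 — point force P=14 kN at a=18/5 m (b=L-a=12/5):
  θ_3 = -Pb(L²-b²-3x²)/(6LEI)  [x≤a] = -14·(12/5)·(6²-(12/5)²-3·(3/2)²)/(6·6·200000) = -5481/50000000 rad
Superposition: θ = Σ θ_i = -98973/400000000 rad ≈ -0.000247 rad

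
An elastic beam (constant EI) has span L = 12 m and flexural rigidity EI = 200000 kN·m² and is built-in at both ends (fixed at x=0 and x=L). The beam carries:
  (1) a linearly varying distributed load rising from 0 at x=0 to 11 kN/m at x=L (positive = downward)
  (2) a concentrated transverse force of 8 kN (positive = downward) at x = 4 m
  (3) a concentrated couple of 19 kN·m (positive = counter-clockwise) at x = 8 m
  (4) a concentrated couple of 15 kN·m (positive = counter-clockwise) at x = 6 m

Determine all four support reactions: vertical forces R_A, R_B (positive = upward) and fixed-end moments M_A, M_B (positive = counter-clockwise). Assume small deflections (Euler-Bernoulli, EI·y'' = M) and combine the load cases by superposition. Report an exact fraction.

R_A = 32089/1080 kN, M_A = 13879/180 kN·m, R_B = 47831/1080 kN, M_B = -14861/180 kN·m

Load 1 — triangular load w₀=11 kN/m (0→w₀ over full span):
  R_A = 3w₀L/20 = 3·11·12/20 = 99/5 kN
  M_A = w₀L²/30 = 11·12²/30 = 264/5 kN·m
  R_B = 7w₀L/20 = 7·11·12/20 = 231/5 kN
  M_B = -w₀L²/20 = -11·12²/20 = -396/5 kN·m
Load 2 — point force P=8 kN at a=4 m (b=L-a=8):
  R_A = Pb²(3a+b)/L³ = 8·8²·(3·4+8)/12³ = 160/27 kN
  M_A = Pab²/L² = 8·4·8²/12² = 128/9 kN·m
  R_B = Pa²(a+3b)/L³ = 8·4²·(4+3·8)/12³ = 56/27 kN
  M_B = -Pa²b/L² = -8·4²·8/12² = -64/9 kN·m
Load 3 — applied couple M₀=19 kN·m at a=8 m (b=L-a=4):
  R_A = 6M₀ab/L³ = 6·19·8·4/12³ = 19/9 kN
  M_A = M₀b(2a-b)/L² = 19·4·(2·8-4)/12² = 19/3 kN·m
  R_B = -6M₀ab/L³ = -6·19·8·4/12³ = -19/9 kN
  M_B = M₀a(2b-a)/L² = 19·8·(2·4-8)/12² = 0 kN·m
Load 4 — applied couple M₀=15 kN·m at a=6 m (b=L-a=6):
  R_A = 6M₀ab/L³ = 6·15·6·6/12³ = 15/8 kN
  M_A = M₀b(2a-b)/L² = 15·6·(2·6-6)/12² = 15/4 kN·m
  R_B = -6M₀ab/L³ = -6·15·6·6/12³ = -15/8 kN
  M_B = M₀a(2b-a)/L² = 15·6·(2·6-6)/12² = 15/4 kN·m
Superposition: R_A = 32089/1080 kN, M_A = 13879/180 kN·m, R_B = 47831/1080 kN, M_B = -14861/180 kN·m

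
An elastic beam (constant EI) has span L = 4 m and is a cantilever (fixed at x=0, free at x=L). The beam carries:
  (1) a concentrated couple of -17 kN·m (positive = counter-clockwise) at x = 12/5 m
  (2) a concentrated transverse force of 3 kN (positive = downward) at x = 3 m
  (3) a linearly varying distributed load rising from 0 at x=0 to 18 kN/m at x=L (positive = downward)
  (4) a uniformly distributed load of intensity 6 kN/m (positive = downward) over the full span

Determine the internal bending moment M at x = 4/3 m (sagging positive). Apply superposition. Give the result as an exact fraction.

Load 1 — applied couple M₀=-17 kN·m at a=12/5 m (b=L-a=8/5):
  M_1 = M₀  [x≤a] = (-17) = -17 kN·m
Load 2 — point force P=3 kN at a=3 m (b=L-a=1):
  M_2 = -P(a-x)  [x≤a] = -3·(3-(4/3)) = -5 kN·m
Load 3 — triangular load w₀=18 kN/m (0→w₀ over full span):
  M_3 = w₀Lx/2 - w₀L²/3 - w₀x³/(6L) = 18·4·(4/3)/2 - 18·4²/3 - 18·(4/3)³/(6·4) = -448/9 kN·m
Load 4 — uniform load w=6 kN/m over full span:
  M_4 = -w(L-x)²/2 = -6·(4-(4/3))²/2 = -64/3 kN·m
Superposition: M = Σ M_i = -838/9 kN·m ≈ -93.111111 kN·m

M(4/3) = -838/9 kN·m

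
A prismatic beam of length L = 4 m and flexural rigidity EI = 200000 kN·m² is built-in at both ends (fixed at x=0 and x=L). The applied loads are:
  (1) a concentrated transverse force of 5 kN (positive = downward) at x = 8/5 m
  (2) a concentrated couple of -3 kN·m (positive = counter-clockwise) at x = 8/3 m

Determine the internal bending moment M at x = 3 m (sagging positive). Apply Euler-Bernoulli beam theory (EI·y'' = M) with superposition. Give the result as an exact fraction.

Load 1 — point force P=5 kN at a=8/5 m (b=L-a=12/5):
  M_1 = Pa²(a+3b)(L-x)/L³ - Pa²b/L²  [x>a] = 5·(8/5)²·((8/5)+3·(12/5))·(4-3)/4³ - 5·(8/5)²·(12/5)/4² = -4/25 kN·m
Load 2 — applied couple M₀=-3 kN·m at a=8/3 m (b=L-a=4/3):
  M_2 = R_Ax - M_A - M₀  [x>a] with R_A=-1, M_A=-1 = (-1)·3 - (-1) - (-3) = 1 kN·m
Superposition: M = Σ M_i = 21/25 kN·m ≈ 0.840000 kN·m

M(3) = 21/25 kN·m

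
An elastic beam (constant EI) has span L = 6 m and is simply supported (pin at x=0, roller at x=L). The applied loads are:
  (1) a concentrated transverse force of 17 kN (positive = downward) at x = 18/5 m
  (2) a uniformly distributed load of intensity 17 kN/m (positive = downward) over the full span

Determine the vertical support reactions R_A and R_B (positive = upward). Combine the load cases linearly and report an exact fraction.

Load 1 — point force P=17 kN at a=18/5 m (b=L-a=12/5):
  R_A = Pb/L = 17·(12/5)/6 = 34/5 kN
  R_B = Pa/L = 17·(18/5)/6 = 51/5 kN
Load 2 — uniform load w=17 kN/m over full span:
  R_A = wL/2 = 17·6/2 = 51 kN
  R_B = wL/2 = 17·6/2 = 51 kN
Superposition: R_A = 289/5 kN, R_B = 306/5 kN

R_A = 289/5 kN, R_B = 306/5 kN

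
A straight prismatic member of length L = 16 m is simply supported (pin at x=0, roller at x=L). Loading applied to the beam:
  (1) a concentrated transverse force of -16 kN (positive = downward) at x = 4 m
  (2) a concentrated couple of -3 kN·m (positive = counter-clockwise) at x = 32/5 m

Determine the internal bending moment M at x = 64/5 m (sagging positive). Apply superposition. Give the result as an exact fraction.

M(64/5) = -61/5 kN·m

Load 1 — point force P=-16 kN at a=4 m (b=L-a=12):
  M_1 = Pa(L-x)/L  [x>a] = (-16)·4·(16-(64/5))/16 = -64/5 kN·m
Load 2 — applied couple M₀=-3 kN·m at a=32/5 m (b=L-a=48/5):
  M_2 = M₀x/L - M₀  [x>a] = (-3)·(64/5)/16 - (-3) = 3/5 kN·m
Superposition: M = Σ M_i = -61/5 kN·m ≈ -12.200000 kN·m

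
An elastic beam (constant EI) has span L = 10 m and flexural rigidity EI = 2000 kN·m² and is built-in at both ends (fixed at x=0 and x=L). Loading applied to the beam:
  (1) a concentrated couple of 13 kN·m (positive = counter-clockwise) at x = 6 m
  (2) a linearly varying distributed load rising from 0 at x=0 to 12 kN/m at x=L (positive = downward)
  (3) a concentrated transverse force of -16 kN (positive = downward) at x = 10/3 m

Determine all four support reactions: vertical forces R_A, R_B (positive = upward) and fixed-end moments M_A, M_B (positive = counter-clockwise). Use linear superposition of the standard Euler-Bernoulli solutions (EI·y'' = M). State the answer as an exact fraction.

R_A = 27068/3375 kN, M_A = 13808/675 kN·m, R_B = 121432/3375 kN, M_B = -31447/675 kN·m

Load 1 — applied couple M₀=13 kN·m at a=6 m (b=L-a=4):
  R_A = 6M₀ab/L³ = 6·13·6·4/10³ = 234/125 kN
  M_A = M₀b(2a-b)/L² = 13·4·(2·6-4)/10² = 104/25 kN·m
  R_B = -6M₀ab/L³ = -6·13·6·4/10³ = -234/125 kN
  M_B = M₀a(2b-a)/L² = 13·6·(2·4-6)/10² = 39/25 kN·m
Load 2 — triangular load w₀=12 kN/m (0→w₀ over full span):
  R_A = 3w₀L/20 = 3·12·10/20 = 18 kN
  M_A = w₀L²/30 = 12·10²/30 = 40 kN·m
  R_B = 7w₀L/20 = 7·12·10/20 = 42 kN
  M_B = -w₀L²/20 = -12·10²/20 = -60 kN·m
Load 3 — point force P=-16 kN at a=10/3 m (b=L-a=20/3):
  R_A = Pb²(3a+b)/L³ = (-16)·(20/3)²·(3·(10/3)+(20/3))/10³ = -320/27 kN
  M_A = Pab²/L² = (-16)·(10/3)·(20/3)²/10² = -640/27 kN·m
  R_B = Pa²(a+3b)/L³ = (-16)·(10/3)²·((10/3)+3·(20/3))/10³ = -112/27 kN
  M_B = -Pa²b/L² = -(-16)·(10/3)²·(20/3)/10² = 320/27 kN·m
Superposition: R_A = 27068/3375 kN, M_A = 13808/675 kN·m, R_B = 121432/3375 kN, M_B = -31447/675 kN·m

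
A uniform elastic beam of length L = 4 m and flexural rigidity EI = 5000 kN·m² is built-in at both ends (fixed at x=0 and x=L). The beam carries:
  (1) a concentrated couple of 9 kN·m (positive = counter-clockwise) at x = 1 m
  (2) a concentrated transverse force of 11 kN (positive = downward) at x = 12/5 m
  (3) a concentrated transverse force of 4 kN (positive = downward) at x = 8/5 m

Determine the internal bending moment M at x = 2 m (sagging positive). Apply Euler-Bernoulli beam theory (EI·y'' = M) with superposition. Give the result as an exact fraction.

Load 1 — applied couple M₀=9 kN·m at a=1 m (b=L-a=3):
  M_1 = R_Ax - M_A - M₀  [x>a] with R_A=81/32, M_A=-27/16 = (81/32)·2 - (-27/16) - 9 = -9/4 kN·m
Load 2 — point force P=11 kN at a=12/5 m (b=L-a=8/5):
  M_2 = Pb²(3a+b)x/L³ - Pab²/L²  [x≤a] = 11·(8/5)²·(3·(12/5)+(8/5))·2/4³ - 11·(12/5)·(8/5)²/4² = 88/25 kN·m
Load 3 — point force P=4 kN at a=8/5 m (b=L-a=12/5):
  M_3 = Pa²(a+3b)(L-x)/L³ - Pa²b/L²  [x>a] = 4·(8/5)²·((8/5)+3·(12/5))·(4-2)/4³ - 4·(8/5)²·(12/5)/4² = 32/25 kN·m
Superposition: M = Σ M_i = 51/20 kN·m ≈ 2.550000 kN·m

M(2) = 51/20 kN·m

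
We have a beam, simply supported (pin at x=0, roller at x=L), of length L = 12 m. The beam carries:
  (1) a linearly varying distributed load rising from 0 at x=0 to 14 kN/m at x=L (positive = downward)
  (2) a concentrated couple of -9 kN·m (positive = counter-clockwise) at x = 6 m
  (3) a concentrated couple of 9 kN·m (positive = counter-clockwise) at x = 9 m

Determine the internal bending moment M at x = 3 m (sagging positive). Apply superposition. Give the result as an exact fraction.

M(3) = 315/4 kN·m

Load 1 — triangular load w₀=14 kN/m (0→w₀ over full span):
  M_1 = w₀Lx/6 - w₀x³/(6L) = 14·12·3/6 - 14·3³/(6·12) = 315/4 kN·m
Load 2 — applied couple M₀=-9 kN·m at a=6 m (b=L-a=6):
  M_2 = M₀x/L  [x≤a] = (-9)·3/12 = -9/4 kN·m
Load 3 — applied couple M₀=9 kN·m at a=9 m (b=L-a=3):
  M_3 = M₀x/L  [x≤a] = 9·3/12 = 9/4 kN·m
Superposition: M = Σ M_i = 315/4 kN·m ≈ 78.750000 kN·m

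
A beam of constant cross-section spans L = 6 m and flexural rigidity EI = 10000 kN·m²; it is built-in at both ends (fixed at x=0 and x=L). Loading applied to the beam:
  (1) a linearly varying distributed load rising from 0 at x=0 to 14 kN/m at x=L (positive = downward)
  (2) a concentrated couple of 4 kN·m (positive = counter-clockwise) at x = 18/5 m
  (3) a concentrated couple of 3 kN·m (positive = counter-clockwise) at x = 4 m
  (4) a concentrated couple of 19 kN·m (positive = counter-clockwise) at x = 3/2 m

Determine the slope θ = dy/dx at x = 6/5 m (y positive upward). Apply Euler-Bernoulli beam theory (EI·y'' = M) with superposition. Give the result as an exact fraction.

Load 1 — triangular load w₀=14 kN/m (0→w₀ over full span):
  θ_1 = -w₀(2x(L-x)(L-2x)(x+2L)+x²(L-x)²)/(120LEI) = -14·(2·(6/5)·(6-(6/5))·(6-2·(6/5))·((6/5)+2·6)+(6/5)²·(6-(6/5))²)/(120·6·10000) = -441/390625 rad
Load 2 — applied couple M₀=4 kN·m at a=18/5 m (b=L-a=12/5):
  θ_2 = (R_Ax²/2 - M_Ax)/EI  [x≤a] with R_A=24/25, M_A=32/25 = ((24/25)·(6/5)²/2 - (32/25)·(6/5))/10000 = -33/390625 rad
Load 3 — applied couple M₀=3 kN·m at a=4 m (b=L-a=2):
  θ_3 = (R_Ax²/2 - M_Ax)/EI  [x≤a] with R_A=2/3, M_A=1 = ((2/3)·(6/5)²/2 - 1·(6/5))/10000 = -9/125000 rad
Load 4 — applied couple M₀=19 kN·m at a=3/2 m (b=L-a=9/2):
  θ_4 = (R_Ax²/2 - M_Ax)/EI  [x≤a] with R_A=57/16, M_A=-57/16 = ((57/16)·(6/5)²/2 - (-57/16)·(6/5))/10000 = 171/250000 rad
Superposition: θ = Σ θ_i = -3759/6250000 rad ≈ -0.000601 rad

θ(6/5) = -3759/6250000 rad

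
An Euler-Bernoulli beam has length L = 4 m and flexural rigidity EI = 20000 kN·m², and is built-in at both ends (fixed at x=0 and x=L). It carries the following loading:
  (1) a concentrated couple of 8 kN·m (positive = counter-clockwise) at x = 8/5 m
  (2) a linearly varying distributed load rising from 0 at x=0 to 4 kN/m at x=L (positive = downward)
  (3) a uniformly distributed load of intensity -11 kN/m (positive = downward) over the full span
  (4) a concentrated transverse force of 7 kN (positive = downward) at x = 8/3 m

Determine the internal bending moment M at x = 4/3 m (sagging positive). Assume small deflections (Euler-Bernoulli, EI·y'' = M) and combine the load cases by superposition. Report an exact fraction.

Load 1 — applied couple M₀=8 kN·m at a=8/5 m (b=L-a=12/5):
  M_1 = R_Ax - M_A  [x≤a] with R_A=72/25, M_A=24/25 = (72/25)·(4/3) - (24/25) = 72/25 kN·m
Load 2 — triangular load w₀=4 kN/m (0→w₀ over full span):
  M_2 = 3w₀Lx/20 - w₀L²/30 - w₀x³/(6L) = 3·4·4·(4/3)/20 - 4·4²/30 - 4·(4/3)³/(6·4) = 272/405 kN·m
Load 3 — uniform load w=-11 kN/m over full span:
  M_3 = wLx/2 - wL²/12 - wx²/2 = (-11)·4·(4/3)/2 - (-11)·4²/12 - (-11)·(4/3)²/2 = -44/9 kN·m
Load 4 — point force P=7 kN at a=8/3 m (b=L-a=4/3):
  M_4 = Pb²(3a+b)x/L³ - Pab²/L²  [x≤a] = 7·(4/3)²·(3·(8/3)+(4/3))·(4/3)/4³ - 7·(8/3)·(4/3)²/4² = 28/81 kN·m
Superposition: M = Σ M_i = -2008/2025 kN·m ≈ -0.991605 kN·m

M(4/3) = -2008/2025 kN·m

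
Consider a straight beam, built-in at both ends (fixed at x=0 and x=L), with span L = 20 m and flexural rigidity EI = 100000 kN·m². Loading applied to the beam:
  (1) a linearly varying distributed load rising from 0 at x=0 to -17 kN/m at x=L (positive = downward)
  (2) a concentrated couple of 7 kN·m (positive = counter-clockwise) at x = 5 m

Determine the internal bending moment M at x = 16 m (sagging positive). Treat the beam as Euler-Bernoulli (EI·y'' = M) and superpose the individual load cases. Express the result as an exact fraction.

Load 1 — triangular load w₀=-17 kN/m (0→w₀ over full span):
  M_1 = 3w₀Lx/20 - w₀L²/30 - w₀x³/(6L) = 3·(-17)·20·16/20 - (-17)·20²/30 - (-17)·16³/(6·20) = -136/15 kN·m
Load 2 — applied couple M₀=7 kN·m at a=5 m (b=L-a=15):
  M_2 = R_Ax - M_A - M₀  [x>a] with R_A=63/160, M_A=-21/16 = (63/160)·16 - (-21/16) - 7 = 49/80 kN·m
Superposition: M = Σ M_i = -2029/240 kN·m ≈ -8.454167 kN·m

M(16) = -2029/240 kN·m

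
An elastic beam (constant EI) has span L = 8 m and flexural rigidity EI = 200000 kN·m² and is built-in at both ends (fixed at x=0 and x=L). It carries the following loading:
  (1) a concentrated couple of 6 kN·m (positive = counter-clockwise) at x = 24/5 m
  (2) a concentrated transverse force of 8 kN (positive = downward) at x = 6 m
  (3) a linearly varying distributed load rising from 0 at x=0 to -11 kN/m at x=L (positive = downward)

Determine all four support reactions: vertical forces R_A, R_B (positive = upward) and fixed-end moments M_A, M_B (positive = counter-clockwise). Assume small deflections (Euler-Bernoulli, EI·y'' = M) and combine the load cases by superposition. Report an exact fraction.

R_A = -1087/100 kN, M_A = -1391/75 kN·m, R_B = -2513/100 kN, M_B = 673/25 kN·m

Load 1 — applied couple M₀=6 kN·m at a=24/5 m (b=L-a=16/5):
  R_A = 6M₀ab/L³ = 6·6·(24/5)·(16/5)/8³ = 27/25 kN
  M_A = M₀b(2a-b)/L² = 6·(16/5)·(2·(24/5)-(16/5))/8² = 48/25 kN·m
  R_B = -6M₀ab/L³ = -6·6·(24/5)·(16/5)/8³ = -27/25 kN
  M_B = M₀a(2b-a)/L² = 6·(24/5)·(2·(16/5)-(24/5))/8² = 18/25 kN·m
Load 2 — point force P=8 kN at a=6 m (b=L-a=2):
  R_A = Pb²(3a+b)/L³ = 8·2²·(3·6+2)/8³ = 5/4 kN
  M_A = Pab²/L² = 8·6·2²/8² = 3 kN·m
  R_B = Pa²(a+3b)/L³ = 8·6²·(6+3·2)/8³ = 27/4 kN
  M_B = -Pa²b/L² = -8·6²·2/8² = -9 kN·m
Load 3 — triangular load w₀=-11 kN/m (0→w₀ over full span):
  R_A = 3w₀L/20 = 3·(-11)·8/20 = -66/5 kN
  M_A = w₀L²/30 = (-11)·8²/30 = -352/15 kN·m
  R_B = 7w₀L/20 = 7·(-11)·8/20 = -154/5 kN
  M_B = -w₀L²/20 = -(-11)·8²/20 = 176/5 kN·m
Superposition: R_A = -1087/100 kN, M_A = -1391/75 kN·m, R_B = -2513/100 kN, M_B = 673/25 kN·m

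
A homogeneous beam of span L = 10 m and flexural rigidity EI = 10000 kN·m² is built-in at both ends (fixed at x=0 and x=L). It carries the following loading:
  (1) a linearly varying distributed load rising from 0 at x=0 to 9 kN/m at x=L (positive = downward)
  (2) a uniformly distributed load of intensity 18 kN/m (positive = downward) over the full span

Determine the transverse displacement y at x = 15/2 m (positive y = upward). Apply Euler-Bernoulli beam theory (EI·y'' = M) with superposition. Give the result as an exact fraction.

Load 1 — triangular load w₀=9 kN/m (0→w₀ over full span):
  y_1 = -w₀x²(L-x)²(x+2L)/(120LEI) = -9·(15/2)²·(10-(15/2))²·((15/2)+2·10)/(120·10·10000) = -297/40960 m
Load 2 — uniform load w=18 kN/m over full span:
  y_2 = -wx²(L-x)²/(24EI) = -18·(15/2)²·(10-(15/2))²/(24·10000) = -27/1024 m
Superposition: y = Σ y_i = -1377/40960 m ≈ -0.033618 m

y(15/2) = -1377/40960 m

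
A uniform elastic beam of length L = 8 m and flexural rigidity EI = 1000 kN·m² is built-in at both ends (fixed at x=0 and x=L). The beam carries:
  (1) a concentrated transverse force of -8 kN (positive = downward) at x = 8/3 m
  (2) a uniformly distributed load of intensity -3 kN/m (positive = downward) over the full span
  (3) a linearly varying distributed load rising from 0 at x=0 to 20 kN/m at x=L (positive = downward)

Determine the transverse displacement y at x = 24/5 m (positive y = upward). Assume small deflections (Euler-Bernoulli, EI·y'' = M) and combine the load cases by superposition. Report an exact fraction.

Load 1 — point force P=-8 kN at a=8/3 m (b=L-a=16/3):
  y_1 = -Pa²(L-x)²(3bL-(3b+a)(L-x))/(6L³EI)  [x>a] = -(-8)·(8/3)²·(8-(24/5))²·(3·(16/3)·8-(3·(16/3)+(8/3))·(8-(24/5)))/(6·8³·1000) = 16384/1265625 m
Load 2 — uniform load w=-3 kN/m over full span:
  y_2 = -wx²(L-x)²/(24EI) = -(-3)·(24/5)²·(8-(24/5))²/(24·1000) = 2304/78125 m
Load 3 — triangular load w₀=20 kN/m (0→w₀ over full span):
  y_3 = -w₀x²(L-x)²(x+2L)/(120LEI) = -20·(24/5)²·(8-(24/5))²·((24/5)+2·8)/(120·8·1000) = -39936/390625 m
Superposition: y = Σ y_i = -1892096/31640625 m ≈ -0.059800 m

y(24/5) = -1892096/31640625 m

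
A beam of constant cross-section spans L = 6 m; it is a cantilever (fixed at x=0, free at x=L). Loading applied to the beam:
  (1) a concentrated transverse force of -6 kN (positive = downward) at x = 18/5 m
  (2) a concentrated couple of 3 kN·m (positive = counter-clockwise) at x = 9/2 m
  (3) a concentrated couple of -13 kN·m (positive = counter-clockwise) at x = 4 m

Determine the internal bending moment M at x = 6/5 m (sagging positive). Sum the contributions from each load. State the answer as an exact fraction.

Load 1 — point force P=-6 kN at a=18/5 m (b=L-a=12/5):
  M_1 = -P(a-x)  [x≤a] = -(-6)·((18/5)-(6/5)) = 72/5 kN·m
Load 2 — applied couple M₀=3 kN·m at a=9/2 m (b=L-a=3/2):
  M_2 = M₀  [x≤a] = 3 = 3 kN·m
Load 3 — applied couple M₀=-13 kN·m at a=4 m (b=L-a=2):
  M_3 = M₀  [x≤a] = (-13) = -13 kN·m
Superposition: M = Σ M_i = 22/5 kN·m ≈ 4.400000 kN·m

M(6/5) = 22/5 kN·m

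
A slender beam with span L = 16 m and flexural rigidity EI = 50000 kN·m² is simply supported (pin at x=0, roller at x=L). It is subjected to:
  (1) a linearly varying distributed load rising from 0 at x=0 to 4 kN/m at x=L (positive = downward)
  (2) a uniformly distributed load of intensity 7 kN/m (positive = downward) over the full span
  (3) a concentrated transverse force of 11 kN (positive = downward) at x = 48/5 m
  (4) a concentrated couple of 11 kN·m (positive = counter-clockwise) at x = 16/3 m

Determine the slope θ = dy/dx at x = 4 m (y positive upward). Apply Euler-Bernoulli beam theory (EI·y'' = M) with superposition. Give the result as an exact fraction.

θ(4) = -873347/37500000 rad

Load 1 — triangular load w₀=4 kN/m (0→w₀ over full span):
  θ_1 = -w₀(7L⁴-30L²x²+15x⁴)/(360LEI) = -4·(7·16⁴-30·16²·4²+15·4⁴)/(360·16·50000) = -1327/281250 rad
Load 2 — uniform load w=7 kN/m over full span:
  θ_2 = -w(L³-6Lx²+4x³)/(24EI) = -7·(16³-6·16·4²+4·4³)/(24·50000) = -154/9375 rad
Load 3 — point force P=11 kN at a=48/5 m (b=L-a=32/5):
  θ_3 = -Pb(L²-b²-3x²)/(6LEI)  [x≤a] = -11·(32/5)·(16²-(32/5)²-3·4²)/(6·16·50000) = -957/390625 rad
Load 4 — applied couple M₀=11 kN·m at a=16/3 m (b=L-a=32/3):
  θ_4 = (M₀x²/(2L)+C₁)/EI  [x≤a] with C₁=M₀(3b²-L²)/(6L)=88/9 = (11·4²/(2·16)+(88/9))/50000 = 11/36000 rad
Superposition: θ = Σ θ_i = -873347/37500000 rad ≈ -0.023289 rad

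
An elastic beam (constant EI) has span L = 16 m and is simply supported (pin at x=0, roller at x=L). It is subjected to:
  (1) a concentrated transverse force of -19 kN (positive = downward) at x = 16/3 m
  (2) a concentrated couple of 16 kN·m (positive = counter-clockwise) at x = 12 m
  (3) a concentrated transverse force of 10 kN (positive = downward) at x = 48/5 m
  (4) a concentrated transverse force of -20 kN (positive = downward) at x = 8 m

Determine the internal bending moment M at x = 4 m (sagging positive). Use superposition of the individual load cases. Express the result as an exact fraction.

Load 1 — point force P=-19 kN at a=16/3 m (b=L-a=32/3):
  M_1 = Pbx/L  [x≤a] = (-19)·(32/3)·4/16 = -152/3 kN·m
Load 2 — applied couple M₀=16 kN·m at a=12 m (b=L-a=4):
  M_2 = M₀x/L  [x≤a] = 16·4/16 = 4 kN·m
Load 3 — point force P=10 kN at a=48/5 m (b=L-a=32/5):
  M_3 = Pbx/L  [x≤a] = 10·(32/5)·4/16 = 16 kN·m
Load 4 — point force P=-20 kN at a=8 m (b=L-a=8):
  M_4 = Pbx/L  [x≤a] = (-20)·8·4/16 = -40 kN·m
Superposition: M = Σ M_i = -212/3 kN·m ≈ -70.666667 kN·m

M(4) = -212/3 kN·m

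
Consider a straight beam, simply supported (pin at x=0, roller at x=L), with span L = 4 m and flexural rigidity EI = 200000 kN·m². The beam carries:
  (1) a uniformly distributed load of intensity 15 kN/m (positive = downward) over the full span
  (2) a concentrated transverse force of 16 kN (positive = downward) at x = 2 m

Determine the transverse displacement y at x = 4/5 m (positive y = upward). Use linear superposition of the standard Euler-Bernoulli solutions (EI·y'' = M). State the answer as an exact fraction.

Load 1 — uniform load w=15 kN/m over full span:
  y_1 = -wx(L³-2Lx²+x³)/(24EI) = -15·(4/5)·(4³-2·4·(4/5)²+(4/5)³)/(24·200000) = -58/390625 m
Load 2 — point force P=16 kN at a=2 m (b=L-a=2):
  y_2 = -Pbx(L²-b²-x²)/(6LEI)  [x≤a] = -16·2·(4/5)·(4²-2²-(4/5)²)/(6·4·200000) = -71/1171875 m
Superposition: y = Σ y_i = -49/234375 m ≈ -0.000209 m

y(4/5) = -49/234375 m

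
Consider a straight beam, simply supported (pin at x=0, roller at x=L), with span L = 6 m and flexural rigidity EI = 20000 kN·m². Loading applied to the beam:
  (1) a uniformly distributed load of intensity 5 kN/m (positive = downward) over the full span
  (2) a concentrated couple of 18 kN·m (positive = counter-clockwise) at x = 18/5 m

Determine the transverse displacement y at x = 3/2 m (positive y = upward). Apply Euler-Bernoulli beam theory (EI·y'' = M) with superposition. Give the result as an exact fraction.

y(3/2) = -231903/64000000 m

Load 1 — uniform load w=5 kN/m over full span:
  y_1 = -wx(L³-2Lx²+x³)/(24EI) = -5·(3/2)·(6³-2·6·(3/2)²+(3/2)³)/(24·20000) = -1539/512000 m
Load 2 — applied couple M₀=18 kN·m at a=18/5 m (b=L-a=12/5):
  y_2 = (M₀x³/(6L)+C₁x)/EI  [x≤a] with C₁=M₀(3b²-L²)/(6L)=-234/25 = (18·(3/2)³/(6·6)+(-234/25)·(3/2))/20000 = -4941/8000000 m
Superposition: y = Σ y_i = -231903/64000000 m ≈ -0.003623 m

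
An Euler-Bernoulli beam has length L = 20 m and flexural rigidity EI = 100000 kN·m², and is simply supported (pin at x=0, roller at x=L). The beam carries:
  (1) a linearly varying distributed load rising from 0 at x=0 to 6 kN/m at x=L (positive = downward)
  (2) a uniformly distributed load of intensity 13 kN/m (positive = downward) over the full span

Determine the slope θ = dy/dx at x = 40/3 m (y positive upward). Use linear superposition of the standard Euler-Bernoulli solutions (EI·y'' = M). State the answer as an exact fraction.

Load 1 — triangular load w₀=6 kN/m (0→w₀ over full span):
  θ_1 = -w₀(7L⁴-30L²x²+15x⁴)/(360LEI) = -6·(7·20⁴-30·20²·(40/3)²+15·(40/3)⁴)/(360·20·100000) = 91/20250 rad
Load 2 — uniform load w=13 kN/m over full span:
  θ_2 = -w(L³-6Lx²+4x³)/(24EI) = -13·(20³-6·20·(40/3)²+4·(40/3)³)/(24·100000) = 169/8100 rad
Superposition: θ = Σ θ_i = 1027/40500 rad ≈ 0.025358 rad

θ(40/3) = 1027/40500 rad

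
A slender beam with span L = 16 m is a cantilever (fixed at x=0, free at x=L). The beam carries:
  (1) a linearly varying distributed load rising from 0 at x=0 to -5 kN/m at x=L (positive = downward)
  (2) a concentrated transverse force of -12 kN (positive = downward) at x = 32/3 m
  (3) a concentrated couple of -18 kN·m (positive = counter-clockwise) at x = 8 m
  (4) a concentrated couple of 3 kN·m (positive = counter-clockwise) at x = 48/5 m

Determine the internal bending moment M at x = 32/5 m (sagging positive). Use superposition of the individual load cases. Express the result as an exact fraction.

Load 1 — triangular load w₀=-5 kN/m (0→w₀ over full span):
  M_1 = w₀Lx/2 - w₀L²/3 - w₀x³/(6L) = (-5)·16·(32/5)/2 - (-5)·16²/3 - (-5)·(32/5)³/(6·16) = 4608/25 kN·m
Load 2 — point force P=-12 kN at a=32/3 m (b=L-a=16/3):
  M_2 = -P(a-x)  [x≤a] = -(-12)·((32/3)-(32/5)) = 256/5 kN·m
Load 3 — applied couple M₀=-18 kN·m at a=8 m (b=L-a=8):
  M_3 = M₀  [x≤a] = (-18) = -18 kN·m
Load 4 — applied couple M₀=3 kN·m at a=48/5 m (b=L-a=32/5):
  M_4 = M₀  [x≤a] = 3 = 3 kN·m
Superposition: M = Σ M_i = 5513/25 kN·m ≈ 220.520000 kN·m

M(32/5) = 5513/25 kN·m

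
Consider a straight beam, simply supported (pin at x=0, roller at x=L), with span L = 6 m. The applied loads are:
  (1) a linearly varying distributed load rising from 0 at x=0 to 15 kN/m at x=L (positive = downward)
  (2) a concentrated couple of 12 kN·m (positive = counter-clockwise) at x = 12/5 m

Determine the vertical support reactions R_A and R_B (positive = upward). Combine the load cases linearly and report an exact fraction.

Load 1 — triangular load w₀=15 kN/m (0→w₀ over full span):
  R_A = w₀L/6 = 15·6/6 = 15 kN
  R_B = w₀L/3 = 15·6/3 = 30 kN
Load 2 — applied couple M₀=12 kN·m at a=12/5 m (b=L-a=18/5):
  R_A = M₀/L = 12/6 = 2 kN
  R_B = -M₀/L = -12/6 = -2 kN
Superposition: R_A = 17 kN, R_B = 28 kN

R_A = 17 kN, R_B = 28 kN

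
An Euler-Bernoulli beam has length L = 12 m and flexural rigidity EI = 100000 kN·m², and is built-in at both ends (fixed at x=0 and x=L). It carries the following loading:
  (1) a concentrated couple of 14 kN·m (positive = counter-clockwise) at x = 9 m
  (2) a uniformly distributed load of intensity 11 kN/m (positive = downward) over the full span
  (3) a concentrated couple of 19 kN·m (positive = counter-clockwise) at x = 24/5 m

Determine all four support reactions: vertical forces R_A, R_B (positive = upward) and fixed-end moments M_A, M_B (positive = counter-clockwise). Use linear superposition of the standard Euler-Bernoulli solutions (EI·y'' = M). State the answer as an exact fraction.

R_A = 27837/400 kN, M_A = 27731/200 kN·m, R_B = 24963/400 kN, M_B = -25709/200 kN·m

Load 1 — applied couple M₀=14 kN·m at a=9 m (b=L-a=3):
  R_A = 6M₀ab/L³ = 6·14·9·3/12³ = 21/16 kN
  M_A = M₀b(2a-b)/L² = 14·3·(2·9-3)/12² = 35/8 kN·m
  R_B = -6M₀ab/L³ = -6·14·9·3/12³ = -21/16 kN
  M_B = M₀a(2b-a)/L² = 14·9·(2·3-9)/12² = -21/8 kN·m
Load 2 — uniform load w=11 kN/m over full span:
  R_A = wL/2 = 11·12/2 = 66 kN
  M_A = wL²/12 = 11·12²/12 = 132 kN·m
  R_B = wL/2 = 11·12/2 = 66 kN
  M_B = -wL²/12 = -11·12²/12 = -132 kN·m
Load 3 — applied couple M₀=19 kN·m at a=24/5 m (b=L-a=36/5):
  R_A = 6M₀ab/L³ = 6·19·(24/5)·(36/5)/12³ = 57/25 kN
  M_A = M₀b(2a-b)/L² = 19·(36/5)·(2·(24/5)-(36/5))/12² = 57/25 kN·m
  R_B = -6M₀ab/L³ = -6·19·(24/5)·(36/5)/12³ = -57/25 kN
  M_B = M₀a(2b-a)/L² = 19·(24/5)·(2·(36/5)-(24/5))/12² = 152/25 kN·m
Superposition: R_A = 27837/400 kN, M_A = 27731/200 kN·m, R_B = 24963/400 kN, M_B = -25709/200 kN·m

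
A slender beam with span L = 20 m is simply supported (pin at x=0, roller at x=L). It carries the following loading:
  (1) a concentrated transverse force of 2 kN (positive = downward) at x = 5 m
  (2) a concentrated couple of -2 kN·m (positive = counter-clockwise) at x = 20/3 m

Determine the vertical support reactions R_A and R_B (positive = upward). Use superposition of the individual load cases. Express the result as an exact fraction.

R_A = 7/5 kN, R_B = 3/5 kN

Load 1 — point force P=2 kN at a=5 m (b=L-a=15):
  R_A = Pb/L = 2·15/20 = 3/2 kN
  R_B = Pa/L = 2·5/20 = 1/2 kN
Load 2 — applied couple M₀=-2 kN·m at a=20/3 m (b=L-a=40/3):
  R_A = M₀/L = (-2)/20 = -1/10 kN
  R_B = -M₀/L = -(-2)/20 = 1/10 kN
Superposition: R_A = 7/5 kN, R_B = 3/5 kN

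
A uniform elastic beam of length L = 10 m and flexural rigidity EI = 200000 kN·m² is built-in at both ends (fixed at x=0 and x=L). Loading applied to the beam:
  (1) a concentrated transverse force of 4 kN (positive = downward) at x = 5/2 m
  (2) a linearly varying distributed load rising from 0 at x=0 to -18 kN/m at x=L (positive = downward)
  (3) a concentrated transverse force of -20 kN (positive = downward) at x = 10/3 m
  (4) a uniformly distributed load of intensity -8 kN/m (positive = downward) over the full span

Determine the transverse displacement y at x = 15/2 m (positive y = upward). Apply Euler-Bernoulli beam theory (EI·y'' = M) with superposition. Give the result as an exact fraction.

Load 1 — point force P=4 kN at a=5/2 m (b=L-a=15/2):
  y_1 = -Pa²(L-x)²(3bL-(3b+a)(L-x))/(6L³EI)  [x>a] = -4·(5/2)²·(10-(15/2))²·(3·(15/2)·10-(3·(15/2)+(5/2))·(10-(15/2)))/(6·10³·200000) = -13/614400 m
Load 2 — triangular load w₀=-18 kN/m (0→w₀ over full span):
  y_2 = -w₀x²(L-x)²(x+2L)/(120LEI) = -(-18)·(15/2)²·(10-(15/2))²·((15/2)+2·10)/(120·10·200000) = 297/409600 m
Load 3 — point force P=-20 kN at a=10/3 m (b=L-a=20/3):
  y_3 = -Pa²(L-x)²(3bL-(3b+a)(L-x))/(6L³EI)  [x>a] = -(-20)·(10/3)²·(10-(15/2))²·(3·(20/3)·10-(3·(20/3)+(10/3))·(10-(15/2)))/(6·10³·200000) = 17/103680 m
Load 4 — uniform load w=-8 kN/m over full span:
  y_4 = -wx²(L-x)²/(24EI) = -(-8)·(15/2)²·(10-(15/2))²/(24·200000) = 3/5120 m
Superposition: y = Σ y_i = 9647/6635520 m ≈ 0.001454 m

y(15/2) = 9647/6635520 m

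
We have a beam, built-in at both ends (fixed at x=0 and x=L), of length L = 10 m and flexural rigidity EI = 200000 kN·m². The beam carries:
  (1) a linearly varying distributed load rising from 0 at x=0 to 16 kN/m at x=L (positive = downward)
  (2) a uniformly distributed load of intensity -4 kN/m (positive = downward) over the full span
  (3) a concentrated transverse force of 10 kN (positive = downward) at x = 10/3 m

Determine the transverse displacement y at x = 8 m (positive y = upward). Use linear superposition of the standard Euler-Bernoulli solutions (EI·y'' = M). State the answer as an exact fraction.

y(8) = -16267/50625000 m

Load 1 — triangular load w₀=16 kN/m (0→w₀ over full span):
  y_1 = -w₀x²(L-x)²(x+2L)/(120LEI) = -16·8²·(10-8)²·(8+2·10)/(120·10·200000) = -112/234375 m
Load 2 — uniform load w=-4 kN/m over full span:
  y_2 = -wx²(L-x)²/(24EI) = -(-4)·8²·(10-8)²/(24·200000) = 2/9375 m
Load 3 — point force P=10 kN at a=10/3 m (b=L-a=20/3):
  y_3 = -Pa²(L-x)²(3bL-(3b+a)(L-x))/(6L³EI)  [x>a] = -10·(10/3)²·(10-8)²·(3·(20/3)·10-(3·(20/3)+(10/3))·(10-8))/(6·10³·200000) = -23/405000 m
Superposition: y = Σ y_i = -16267/50625000 m ≈ -0.000321 m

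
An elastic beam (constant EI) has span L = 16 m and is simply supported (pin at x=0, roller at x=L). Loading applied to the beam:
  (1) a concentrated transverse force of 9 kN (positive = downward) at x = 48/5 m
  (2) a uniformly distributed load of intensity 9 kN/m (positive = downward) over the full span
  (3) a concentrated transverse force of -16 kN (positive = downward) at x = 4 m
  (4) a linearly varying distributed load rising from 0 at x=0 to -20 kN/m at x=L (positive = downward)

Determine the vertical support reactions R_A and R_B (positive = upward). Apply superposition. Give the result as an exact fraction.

Load 1 — point force P=9 kN at a=48/5 m (b=L-a=32/5):
  R_A = Pb/L = 9·(32/5)/16 = 18/5 kN
  R_B = Pa/L = 9·(48/5)/16 = 27/5 kN
Load 2 — uniform load w=9 kN/m over full span:
  R_A = wL/2 = 9·16/2 = 72 kN
  R_B = wL/2 = 9·16/2 = 72 kN
Load 3 — point force P=-16 kN at a=4 m (b=L-a=12):
  R_A = Pb/L = (-16)·12/16 = -12 kN
  R_B = Pa/L = (-16)·4/16 = -4 kN
Load 4 — triangular load w₀=-20 kN/m (0→w₀ over full span):
  R_A = w₀L/6 = (-20)·16/6 = -160/3 kN
  R_B = w₀L/3 = (-20)·16/3 = -320/3 kN
Superposition: R_A = 154/15 kN, R_B = -499/15 kN

R_A = 154/15 kN, R_B = -499/15 kN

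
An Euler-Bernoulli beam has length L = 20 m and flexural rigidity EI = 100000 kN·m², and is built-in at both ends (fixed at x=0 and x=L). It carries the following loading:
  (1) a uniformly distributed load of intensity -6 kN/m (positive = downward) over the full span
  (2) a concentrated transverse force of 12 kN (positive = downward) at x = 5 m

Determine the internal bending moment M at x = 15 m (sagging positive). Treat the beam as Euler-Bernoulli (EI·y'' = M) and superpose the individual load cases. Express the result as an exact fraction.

Load 1 — uniform load w=-6 kN/m over full span:
  M_1 = wLx/2 - wL²/12 - wx²/2 = (-6)·20·15/2 - (-6)·20²/12 - (-6)·15²/2 = -25 kN·m
Load 2 — point force P=12 kN at a=5 m (b=L-a=15):
  M_2 = Pa²(a+3b)(L-x)/L³ - Pa²b/L²  [x>a] = 12·5²·(5+3·15)·(20-15)/20³ - 12·5²·15/20² = -15/8 kN·m
Superposition: M = Σ M_i = -215/8 kN·m ≈ -26.875000 kN·m

M(15) = -215/8 kN·m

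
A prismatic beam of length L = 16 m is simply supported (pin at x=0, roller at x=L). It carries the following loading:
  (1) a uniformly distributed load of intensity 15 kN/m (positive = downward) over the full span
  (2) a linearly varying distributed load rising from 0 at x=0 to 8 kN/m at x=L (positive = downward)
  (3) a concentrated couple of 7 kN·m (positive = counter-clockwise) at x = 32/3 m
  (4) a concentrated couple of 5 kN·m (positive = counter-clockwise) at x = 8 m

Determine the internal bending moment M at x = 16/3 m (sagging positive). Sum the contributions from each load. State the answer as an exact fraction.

Load 1 — uniform load w=15 kN/m over full span:
  M_1 = wx(L-x)/2 = 15·(16/3)·(16-(16/3))/2 = 1280/3 kN·m
Load 2 — triangular load w₀=8 kN/m (0→w₀ over full span):
  M_2 = w₀Lx/6 - w₀x³/(6L) = 8·16·(16/3)/6 - 8·(16/3)³/(6·16) = 8192/81 kN·m
Load 3 — applied couple M₀=7 kN·m at a=32/3 m (b=L-a=16/3):
  M_3 = M₀x/L  [x≤a] = 7·(16/3)/16 = 7/3 kN·m
Load 4 — applied couple M₀=5 kN·m at a=8 m (b=L-a=8):
  M_4 = M₀x/L  [x≤a] = 5·(16/3)/16 = 5/3 kN·m
Superposition: M = Σ M_i = 43076/81 kN·m ≈ 531.802469 kN·m

M(16/3) = 43076/81 kN·m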